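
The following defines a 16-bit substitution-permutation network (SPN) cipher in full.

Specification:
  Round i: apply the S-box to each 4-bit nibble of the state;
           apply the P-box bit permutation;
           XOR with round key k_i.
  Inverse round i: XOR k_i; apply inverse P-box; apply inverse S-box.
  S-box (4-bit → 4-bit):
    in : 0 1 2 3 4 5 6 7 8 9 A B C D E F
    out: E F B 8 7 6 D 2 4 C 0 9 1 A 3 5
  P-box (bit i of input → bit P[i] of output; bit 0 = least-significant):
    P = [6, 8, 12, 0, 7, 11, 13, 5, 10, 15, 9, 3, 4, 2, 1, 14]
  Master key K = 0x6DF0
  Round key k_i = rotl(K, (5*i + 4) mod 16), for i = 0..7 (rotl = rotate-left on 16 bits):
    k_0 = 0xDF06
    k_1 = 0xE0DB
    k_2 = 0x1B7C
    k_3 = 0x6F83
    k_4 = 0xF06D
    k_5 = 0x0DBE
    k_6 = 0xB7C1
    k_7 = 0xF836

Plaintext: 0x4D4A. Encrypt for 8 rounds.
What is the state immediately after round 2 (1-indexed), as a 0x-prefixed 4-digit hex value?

s_0 = plaintext = 0x4D4A
s_1 = Round(s_0, k_0) = 0x7798
s_2 = Round(s_1, k_1) = 0x50FF
s_3 = Round(s_2, k_2) = 0xA9B2
s_4 = Round(s_3, k_3) = 0x6C6A
s_5 = Round(s_4, k_4) = 0x94DF
s_6 = Round(s_5, k_5) = 0xD3DC
s_7 = Round(s_6, k_6) = 0xFFAD
s_8 = Round(s_7, k_7) = 0xFF25

0x50FF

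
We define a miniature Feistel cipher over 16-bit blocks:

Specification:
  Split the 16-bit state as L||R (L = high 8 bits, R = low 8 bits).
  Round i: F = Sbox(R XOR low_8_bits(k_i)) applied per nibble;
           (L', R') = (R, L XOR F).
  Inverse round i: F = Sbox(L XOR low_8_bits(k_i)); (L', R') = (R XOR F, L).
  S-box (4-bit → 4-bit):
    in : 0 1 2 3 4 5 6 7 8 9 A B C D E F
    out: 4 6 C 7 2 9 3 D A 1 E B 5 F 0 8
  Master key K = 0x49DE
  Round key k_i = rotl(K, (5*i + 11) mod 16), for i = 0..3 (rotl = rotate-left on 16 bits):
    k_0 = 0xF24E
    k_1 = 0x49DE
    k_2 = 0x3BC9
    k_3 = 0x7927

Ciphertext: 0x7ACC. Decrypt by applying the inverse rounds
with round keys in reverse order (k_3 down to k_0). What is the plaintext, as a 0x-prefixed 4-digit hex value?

s_0 = ciphertext = 0x7ACC
s_1 = InvRound(s_0, k_3) = 0x537A
s_2 = InvRound(s_1, k_2) = 0x6453
s_3 = InvRound(s_2, k_1) = 0xED64
s_4 = InvRound(s_3, k_0) = 0x83ED

0x83ED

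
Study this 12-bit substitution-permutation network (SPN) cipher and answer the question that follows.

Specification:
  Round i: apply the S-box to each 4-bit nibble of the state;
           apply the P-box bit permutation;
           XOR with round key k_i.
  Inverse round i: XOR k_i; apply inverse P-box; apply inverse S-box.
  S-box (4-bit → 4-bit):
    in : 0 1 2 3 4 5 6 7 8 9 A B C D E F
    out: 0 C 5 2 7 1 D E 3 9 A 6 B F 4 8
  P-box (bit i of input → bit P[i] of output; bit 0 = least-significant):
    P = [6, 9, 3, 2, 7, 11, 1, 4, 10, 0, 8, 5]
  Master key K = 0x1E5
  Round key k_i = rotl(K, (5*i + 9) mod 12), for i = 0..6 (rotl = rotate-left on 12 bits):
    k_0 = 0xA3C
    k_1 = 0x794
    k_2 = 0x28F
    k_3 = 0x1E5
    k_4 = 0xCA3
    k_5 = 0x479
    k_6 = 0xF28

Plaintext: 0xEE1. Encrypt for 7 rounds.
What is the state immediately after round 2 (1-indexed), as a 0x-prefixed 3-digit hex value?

s_0 = plaintext = 0xEE1
s_1 = Round(s_0, k_0) = 0xB32
s_2 = Round(s_1, k_1) = 0xEDD
s_3 = Round(s_2, k_2) = 0x951
s_4 = Round(s_3, k_3) = 0x549
s_5 = Round(s_4, k_4) = 0x065
s_6 = Round(s_5, k_5) = 0x4AB
s_7 = Round(s_6, k_6) = 0x031

0xEDD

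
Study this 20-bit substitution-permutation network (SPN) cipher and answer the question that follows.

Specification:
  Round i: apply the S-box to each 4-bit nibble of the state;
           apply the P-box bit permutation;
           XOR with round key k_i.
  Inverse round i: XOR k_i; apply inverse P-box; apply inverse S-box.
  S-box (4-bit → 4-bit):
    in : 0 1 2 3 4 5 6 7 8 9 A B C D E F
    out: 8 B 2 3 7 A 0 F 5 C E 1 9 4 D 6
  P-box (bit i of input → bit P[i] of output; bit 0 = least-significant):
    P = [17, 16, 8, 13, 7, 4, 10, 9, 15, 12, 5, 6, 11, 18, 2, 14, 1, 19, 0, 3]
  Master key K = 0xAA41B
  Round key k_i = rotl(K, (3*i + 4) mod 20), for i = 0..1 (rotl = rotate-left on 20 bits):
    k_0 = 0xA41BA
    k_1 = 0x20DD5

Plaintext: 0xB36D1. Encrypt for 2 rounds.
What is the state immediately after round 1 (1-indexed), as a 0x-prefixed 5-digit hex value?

0xD6DB8

s_0 = plaintext = 0xB36D1
s_1 = Round(s_0, k_0) = 0xD6DB8
s_2 = Round(s_1, k_1) = 0x00C74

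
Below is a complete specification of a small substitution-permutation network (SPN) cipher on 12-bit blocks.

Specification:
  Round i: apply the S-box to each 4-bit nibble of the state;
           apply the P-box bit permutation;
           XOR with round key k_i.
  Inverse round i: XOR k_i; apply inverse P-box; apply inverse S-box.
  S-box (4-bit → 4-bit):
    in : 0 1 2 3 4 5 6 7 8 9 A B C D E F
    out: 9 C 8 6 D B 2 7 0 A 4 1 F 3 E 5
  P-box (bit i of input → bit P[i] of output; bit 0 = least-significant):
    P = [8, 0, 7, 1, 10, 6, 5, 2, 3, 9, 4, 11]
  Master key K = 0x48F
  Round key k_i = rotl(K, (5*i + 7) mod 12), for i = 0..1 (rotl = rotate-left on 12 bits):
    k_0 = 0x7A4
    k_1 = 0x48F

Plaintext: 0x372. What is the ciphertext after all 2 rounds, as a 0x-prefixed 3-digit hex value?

s_0 = plaintext = 0x372
s_1 = Round(s_0, k_0) = 0x1D6
s_2 = Round(s_1, k_1) = 0x8DE

0x8DE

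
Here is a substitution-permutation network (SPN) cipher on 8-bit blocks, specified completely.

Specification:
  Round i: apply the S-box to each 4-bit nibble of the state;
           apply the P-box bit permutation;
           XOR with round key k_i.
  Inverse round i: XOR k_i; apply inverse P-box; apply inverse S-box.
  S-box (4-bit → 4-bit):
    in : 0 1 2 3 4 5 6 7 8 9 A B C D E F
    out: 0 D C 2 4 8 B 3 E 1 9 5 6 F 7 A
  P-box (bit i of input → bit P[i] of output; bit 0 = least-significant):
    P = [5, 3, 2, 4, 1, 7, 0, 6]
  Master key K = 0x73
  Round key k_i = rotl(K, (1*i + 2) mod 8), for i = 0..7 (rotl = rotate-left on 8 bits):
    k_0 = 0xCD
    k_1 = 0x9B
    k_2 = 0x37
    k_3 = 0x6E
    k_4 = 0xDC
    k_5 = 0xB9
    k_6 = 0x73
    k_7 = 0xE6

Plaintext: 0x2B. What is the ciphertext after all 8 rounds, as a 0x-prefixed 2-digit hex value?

0x04

s_0 = plaintext = 0x2B
s_1 = Round(s_0, k_0) = 0xA8
s_2 = Round(s_1, k_1) = 0xC5
s_3 = Round(s_2, k_2) = 0xA6
s_4 = Round(s_3, k_3) = 0x14
s_5 = Round(s_4, k_4) = 0x9B
s_6 = Round(s_5, k_5) = 0x9F
s_7 = Round(s_6, k_6) = 0x69
s_8 = Round(s_7, k_7) = 0x04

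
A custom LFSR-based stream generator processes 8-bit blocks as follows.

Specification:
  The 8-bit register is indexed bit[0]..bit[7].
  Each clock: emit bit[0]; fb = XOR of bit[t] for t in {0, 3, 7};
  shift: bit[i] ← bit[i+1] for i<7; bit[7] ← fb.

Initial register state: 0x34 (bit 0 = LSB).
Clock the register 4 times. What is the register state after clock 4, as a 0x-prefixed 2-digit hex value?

reg_0 = 0x34
clock 1: out=0, reg = 0x1A
clock 2: out=0, reg = 0x8D
clock 3: out=1, reg = 0xC6
clock 4: out=0, reg = 0xE3

0xE3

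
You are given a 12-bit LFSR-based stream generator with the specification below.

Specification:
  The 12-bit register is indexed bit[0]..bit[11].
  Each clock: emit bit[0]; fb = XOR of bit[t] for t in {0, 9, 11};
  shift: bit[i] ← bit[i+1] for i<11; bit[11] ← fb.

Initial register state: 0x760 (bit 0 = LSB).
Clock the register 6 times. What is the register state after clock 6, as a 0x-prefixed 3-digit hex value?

reg_0 = 0x760
clock 1: out=0, reg = 0xBB0
clock 2: out=0, reg = 0x5D8
clock 3: out=0, reg = 0x2EC
clock 4: out=0, reg = 0x976
clock 5: out=0, reg = 0xCBB
clock 6: out=1, reg = 0x65D

0x65D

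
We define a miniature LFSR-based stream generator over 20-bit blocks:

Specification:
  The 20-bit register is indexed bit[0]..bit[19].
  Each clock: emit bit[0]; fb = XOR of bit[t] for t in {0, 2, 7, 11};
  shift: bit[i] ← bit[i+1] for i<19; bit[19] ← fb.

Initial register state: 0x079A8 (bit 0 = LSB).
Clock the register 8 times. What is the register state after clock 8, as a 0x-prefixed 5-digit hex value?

reg_0 = 0x079A8
clock 1: out=0, reg = 0x03CD4
clock 2: out=0, reg = 0x81E6A
clock 3: out=0, reg = 0xC0F35
clock 4: out=1, reg = 0xE079A
clock 5: out=0, reg = 0xF03CD
clock 6: out=1, reg = 0xF81E6
clock 7: out=0, reg = 0x7C0F3
clock 8: out=1, reg = 0x3E079

0x3E079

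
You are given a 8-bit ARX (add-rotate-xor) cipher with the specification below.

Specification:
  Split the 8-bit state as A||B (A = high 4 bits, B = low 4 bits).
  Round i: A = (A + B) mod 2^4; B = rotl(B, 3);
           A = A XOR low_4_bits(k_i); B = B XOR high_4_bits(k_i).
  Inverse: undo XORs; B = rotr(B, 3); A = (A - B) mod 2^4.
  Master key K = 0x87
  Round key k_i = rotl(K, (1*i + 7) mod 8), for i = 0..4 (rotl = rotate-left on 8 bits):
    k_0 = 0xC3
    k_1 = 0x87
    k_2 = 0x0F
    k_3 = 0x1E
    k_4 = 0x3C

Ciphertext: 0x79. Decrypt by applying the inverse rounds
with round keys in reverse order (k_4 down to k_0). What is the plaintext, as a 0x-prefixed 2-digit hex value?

s_0 = ciphertext = 0x79
s_1 = InvRound(s_0, k_4) = 0x65
s_2 = InvRound(s_1, k_3) = 0x08
s_3 = InvRound(s_2, k_2) = 0xE1
s_4 = InvRound(s_3, k_1) = 0x63
s_5 = InvRound(s_4, k_0) = 0x6F

0x6F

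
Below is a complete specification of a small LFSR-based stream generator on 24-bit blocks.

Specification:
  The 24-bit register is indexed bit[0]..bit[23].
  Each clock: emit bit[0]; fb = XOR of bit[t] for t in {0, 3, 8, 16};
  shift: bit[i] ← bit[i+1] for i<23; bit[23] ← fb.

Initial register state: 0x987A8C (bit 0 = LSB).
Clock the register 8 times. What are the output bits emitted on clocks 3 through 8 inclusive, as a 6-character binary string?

110001

reg_0 = 0x987A8C
clock 1: out=0, reg = 0xCC3D46
clock 2: out=0, reg = 0xE61EA3
clock 3: out=1, reg = 0xF30F51
clock 4: out=1, reg = 0xF987A8
clock 5: out=0, reg = 0xFCC3D4
clock 6: out=0, reg = 0xFE61EA
clock 7: out=0, reg = 0x7F30F5
clock 8: out=1, reg = 0x3F987A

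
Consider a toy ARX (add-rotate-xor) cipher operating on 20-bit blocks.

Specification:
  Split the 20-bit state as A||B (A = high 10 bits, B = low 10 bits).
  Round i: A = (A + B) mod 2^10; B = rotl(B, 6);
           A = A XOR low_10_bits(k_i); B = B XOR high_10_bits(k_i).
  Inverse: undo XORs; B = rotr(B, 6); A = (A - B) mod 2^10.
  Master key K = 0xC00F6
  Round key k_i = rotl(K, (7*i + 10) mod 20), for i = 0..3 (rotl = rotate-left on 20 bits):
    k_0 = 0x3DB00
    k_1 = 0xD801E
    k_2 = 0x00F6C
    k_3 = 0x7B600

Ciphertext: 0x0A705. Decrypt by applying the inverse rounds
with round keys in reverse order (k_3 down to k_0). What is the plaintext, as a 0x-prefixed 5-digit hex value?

s_0 = ciphertext = 0x0A705
s_1 = InvRound(s_0, k_3) = 0xE7A8B
s_2 = InvRound(s_1, k_2) = 0x1A08A
s_3 = InvRound(s_2, k_1) = 0x71EAF
s_4 = InvRound(s_3, k_0) = 0x4B999

0x4B999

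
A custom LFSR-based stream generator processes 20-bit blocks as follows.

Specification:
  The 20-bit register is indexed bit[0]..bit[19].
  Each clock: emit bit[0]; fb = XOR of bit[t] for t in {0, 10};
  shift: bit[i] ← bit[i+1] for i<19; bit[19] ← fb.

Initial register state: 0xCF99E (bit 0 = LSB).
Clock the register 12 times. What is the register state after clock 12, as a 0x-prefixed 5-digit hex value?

0xAA0CF

reg_0 = 0xCF99E
clock 1: out=0, reg = 0x67CCF
clock 2: out=1, reg = 0x33E67
clock 3: out=1, reg = 0x19F33
clock 4: out=1, reg = 0x0CF99
clock 5: out=1, reg = 0x067CC
clock 6: out=0, reg = 0x833E6
clock 7: out=0, reg = 0x419F3
clock 8: out=1, reg = 0xA0CF9
clock 9: out=1, reg = 0x5067C
clock 10: out=0, reg = 0xA833E
clock 11: out=0, reg = 0x5419F
clock 12: out=1, reg = 0xAA0CF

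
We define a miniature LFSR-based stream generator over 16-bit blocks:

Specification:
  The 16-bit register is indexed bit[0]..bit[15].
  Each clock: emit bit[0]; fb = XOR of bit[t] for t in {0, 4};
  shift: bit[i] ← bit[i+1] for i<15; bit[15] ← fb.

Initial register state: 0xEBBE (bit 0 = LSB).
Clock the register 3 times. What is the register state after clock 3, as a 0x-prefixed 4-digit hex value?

0xBD77

reg_0 = 0xEBBE
clock 1: out=0, reg = 0xF5DF
clock 2: out=1, reg = 0x7AEF
clock 3: out=1, reg = 0xBD77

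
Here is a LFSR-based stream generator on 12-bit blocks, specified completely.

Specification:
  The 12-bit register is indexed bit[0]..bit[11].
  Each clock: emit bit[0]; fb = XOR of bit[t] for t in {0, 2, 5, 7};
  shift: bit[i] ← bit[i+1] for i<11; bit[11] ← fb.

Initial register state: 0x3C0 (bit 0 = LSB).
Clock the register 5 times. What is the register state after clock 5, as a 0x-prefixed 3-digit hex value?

reg_0 = 0x3C0
clock 1: out=0, reg = 0x9E0
clock 2: out=0, reg = 0x4F0
clock 3: out=0, reg = 0x278
clock 4: out=0, reg = 0x93C
clock 5: out=0, reg = 0x49E

0x49E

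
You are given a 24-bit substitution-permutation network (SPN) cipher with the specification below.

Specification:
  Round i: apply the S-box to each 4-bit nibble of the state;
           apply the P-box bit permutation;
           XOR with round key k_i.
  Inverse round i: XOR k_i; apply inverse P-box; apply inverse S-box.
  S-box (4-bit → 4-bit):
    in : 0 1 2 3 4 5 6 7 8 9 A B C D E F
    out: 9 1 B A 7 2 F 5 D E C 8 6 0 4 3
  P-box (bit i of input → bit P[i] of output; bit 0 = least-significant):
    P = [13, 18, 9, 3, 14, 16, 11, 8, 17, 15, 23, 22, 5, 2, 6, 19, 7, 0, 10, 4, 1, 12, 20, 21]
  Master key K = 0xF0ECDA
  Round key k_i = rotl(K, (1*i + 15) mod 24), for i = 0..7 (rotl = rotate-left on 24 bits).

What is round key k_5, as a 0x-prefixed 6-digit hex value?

K = 0xF0ECDA
k_0 = rotl(K, (1*0+15) mod 24) = rotl(K, 15) = 0x6D7876
k_1 = rotl(K, (1*1+15) mod 24) = rotl(K, 16) = 0xDAF0EC
k_2 = rotl(K, (1*2+15) mod 24) = rotl(K, 17) = 0xB5E1D9
k_3 = rotl(K, (1*3+15) mod 24) = rotl(K, 18) = 0x6BC3B3
k_4 = rotl(K, (1*4+15) mod 24) = rotl(K, 19) = 0xD78766
k_5 = rotl(K, (1*5+15) mod 24) = rotl(K, 20) = 0xAF0ECD

0xAF0ECD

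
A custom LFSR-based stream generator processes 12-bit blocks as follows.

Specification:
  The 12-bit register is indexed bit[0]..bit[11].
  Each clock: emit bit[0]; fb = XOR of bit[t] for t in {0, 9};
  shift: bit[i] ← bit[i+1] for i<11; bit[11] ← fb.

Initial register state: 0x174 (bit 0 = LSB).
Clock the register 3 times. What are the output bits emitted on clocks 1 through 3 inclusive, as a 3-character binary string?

001

reg_0 = 0x174
clock 1: out=0, reg = 0x0BA
clock 2: out=0, reg = 0x05D
clock 3: out=1, reg = 0x82E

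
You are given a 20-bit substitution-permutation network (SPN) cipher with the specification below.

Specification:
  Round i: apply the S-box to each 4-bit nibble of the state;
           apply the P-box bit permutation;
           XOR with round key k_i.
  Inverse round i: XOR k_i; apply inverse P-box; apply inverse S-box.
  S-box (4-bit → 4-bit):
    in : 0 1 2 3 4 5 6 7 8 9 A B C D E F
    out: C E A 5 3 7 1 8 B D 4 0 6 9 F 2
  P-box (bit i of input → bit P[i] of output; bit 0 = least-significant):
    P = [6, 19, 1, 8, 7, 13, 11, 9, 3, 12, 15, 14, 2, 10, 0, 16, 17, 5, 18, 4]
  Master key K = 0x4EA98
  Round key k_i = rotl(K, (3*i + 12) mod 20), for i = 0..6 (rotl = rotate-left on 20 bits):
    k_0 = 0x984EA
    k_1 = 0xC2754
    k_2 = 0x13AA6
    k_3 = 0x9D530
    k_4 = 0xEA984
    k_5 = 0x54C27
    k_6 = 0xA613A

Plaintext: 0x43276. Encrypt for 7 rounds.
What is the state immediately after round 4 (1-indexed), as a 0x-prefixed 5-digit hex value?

0x73589

s_0 = plaintext = 0x43276
s_1 = Round(s_0, k_0) = 0xBD68F
s_2 = Round(s_1, k_1) = 0x505D8
s_3 = Round(s_2, k_2) = 0xEA94F
s_4 = Round(s_3, k_3) = 0x73589
s_5 = Round(s_4, k_4) = 0xE1A5B
s_6 = Round(s_5, k_5) = 0x2E096
s_7 = Round(s_6, k_6) = 0xBAFCF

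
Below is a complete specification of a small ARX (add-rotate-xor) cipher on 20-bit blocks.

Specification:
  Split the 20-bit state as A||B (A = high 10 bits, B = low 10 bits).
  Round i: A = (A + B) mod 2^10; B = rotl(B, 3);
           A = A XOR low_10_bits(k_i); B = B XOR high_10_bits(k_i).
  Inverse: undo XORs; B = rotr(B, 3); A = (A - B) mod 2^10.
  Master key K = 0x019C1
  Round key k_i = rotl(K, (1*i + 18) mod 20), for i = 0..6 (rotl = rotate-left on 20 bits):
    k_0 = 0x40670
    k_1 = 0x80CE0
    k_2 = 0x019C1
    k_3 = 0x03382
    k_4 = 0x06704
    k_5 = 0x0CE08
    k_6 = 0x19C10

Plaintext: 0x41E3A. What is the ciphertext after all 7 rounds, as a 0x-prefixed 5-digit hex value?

0xBE2E5

s_0 = plaintext = 0x41E3A
s_1 = Round(s_0, k_0) = 0x4C4D5
s_2 = Round(s_1, k_1) = 0xB98AA
s_3 = Round(s_2, k_2) = 0x94557
s_4 = Round(s_3, k_3) = 0x0AAB6
s_5 = Round(s_4, k_4) = 0x791AC
s_6 = Round(s_5, k_5) = 0x66150
s_7 = Round(s_6, k_6) = 0xBE2E5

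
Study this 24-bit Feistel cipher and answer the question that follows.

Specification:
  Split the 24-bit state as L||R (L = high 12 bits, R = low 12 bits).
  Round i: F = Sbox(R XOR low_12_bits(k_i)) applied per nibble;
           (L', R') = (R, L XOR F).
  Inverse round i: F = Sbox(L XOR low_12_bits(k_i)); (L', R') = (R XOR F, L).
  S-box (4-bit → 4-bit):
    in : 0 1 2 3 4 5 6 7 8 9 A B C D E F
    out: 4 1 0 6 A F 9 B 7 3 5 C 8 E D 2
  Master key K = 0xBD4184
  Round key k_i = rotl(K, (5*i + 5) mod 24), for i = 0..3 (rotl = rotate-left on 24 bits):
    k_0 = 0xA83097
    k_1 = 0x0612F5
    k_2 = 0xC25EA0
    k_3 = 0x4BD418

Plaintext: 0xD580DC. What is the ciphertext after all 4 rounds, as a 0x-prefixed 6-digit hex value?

0x99A2ED

s_0 = plaintext = 0xD580DC
s_1 = Round(s_0, k_0) = 0x0DC9F4
s_2 = Round(s_1, k_1) = 0x9F4C9D
s_3 = Round(s_2, k_2) = 0xC9D99A
s_4 = Round(s_3, k_3) = 0x99A2ED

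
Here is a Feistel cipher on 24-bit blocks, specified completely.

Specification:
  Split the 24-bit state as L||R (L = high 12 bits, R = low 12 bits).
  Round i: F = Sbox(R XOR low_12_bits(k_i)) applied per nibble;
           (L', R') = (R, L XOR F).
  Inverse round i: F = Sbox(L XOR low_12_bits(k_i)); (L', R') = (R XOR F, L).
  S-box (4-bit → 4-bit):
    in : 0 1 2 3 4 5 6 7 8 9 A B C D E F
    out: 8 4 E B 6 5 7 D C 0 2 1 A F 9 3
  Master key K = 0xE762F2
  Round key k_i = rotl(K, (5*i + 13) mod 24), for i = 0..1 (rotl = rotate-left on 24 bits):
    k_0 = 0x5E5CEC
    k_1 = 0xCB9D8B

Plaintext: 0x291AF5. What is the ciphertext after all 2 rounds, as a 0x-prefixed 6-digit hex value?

s_0 = plaintext = 0x291AF5
s_1 = Round(s_0, k_0) = 0xAF55D1
s_2 = Round(s_1, k_1) = 0x5D16A7

0x5D16A7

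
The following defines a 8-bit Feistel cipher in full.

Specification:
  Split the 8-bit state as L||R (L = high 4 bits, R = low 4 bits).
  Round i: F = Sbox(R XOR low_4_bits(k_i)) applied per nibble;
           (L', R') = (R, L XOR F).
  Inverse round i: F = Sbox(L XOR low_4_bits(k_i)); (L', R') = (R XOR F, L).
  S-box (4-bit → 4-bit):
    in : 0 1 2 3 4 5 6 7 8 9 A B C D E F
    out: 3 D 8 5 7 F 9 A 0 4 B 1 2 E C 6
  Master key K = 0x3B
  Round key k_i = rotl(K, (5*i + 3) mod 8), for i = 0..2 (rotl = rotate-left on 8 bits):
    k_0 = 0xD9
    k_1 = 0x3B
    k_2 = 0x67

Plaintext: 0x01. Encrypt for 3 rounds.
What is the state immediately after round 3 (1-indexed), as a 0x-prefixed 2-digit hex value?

0x0A

s_0 = plaintext = 0x01
s_1 = Round(s_0, k_0) = 0x10
s_2 = Round(s_1, k_1) = 0x00
s_3 = Round(s_2, k_2) = 0x0A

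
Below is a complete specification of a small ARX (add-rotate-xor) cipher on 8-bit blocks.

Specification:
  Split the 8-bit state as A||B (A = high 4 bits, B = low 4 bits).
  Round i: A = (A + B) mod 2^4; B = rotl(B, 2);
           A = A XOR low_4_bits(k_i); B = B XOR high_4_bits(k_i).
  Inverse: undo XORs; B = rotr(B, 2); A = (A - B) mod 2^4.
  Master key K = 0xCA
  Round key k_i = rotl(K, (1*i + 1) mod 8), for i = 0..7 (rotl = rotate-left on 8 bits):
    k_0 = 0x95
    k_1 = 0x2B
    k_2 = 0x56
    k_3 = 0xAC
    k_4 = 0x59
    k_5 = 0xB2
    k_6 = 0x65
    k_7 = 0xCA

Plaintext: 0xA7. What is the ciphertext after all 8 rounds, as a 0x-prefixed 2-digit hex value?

0x37

s_0 = plaintext = 0xA7
s_1 = Round(s_0, k_0) = 0x44
s_2 = Round(s_1, k_1) = 0x33
s_3 = Round(s_2, k_2) = 0x09
s_4 = Round(s_3, k_3) = 0x5C
s_5 = Round(s_4, k_4) = 0x86
s_6 = Round(s_5, k_5) = 0xC2
s_7 = Round(s_6, k_6) = 0xBE
s_8 = Round(s_7, k_7) = 0x37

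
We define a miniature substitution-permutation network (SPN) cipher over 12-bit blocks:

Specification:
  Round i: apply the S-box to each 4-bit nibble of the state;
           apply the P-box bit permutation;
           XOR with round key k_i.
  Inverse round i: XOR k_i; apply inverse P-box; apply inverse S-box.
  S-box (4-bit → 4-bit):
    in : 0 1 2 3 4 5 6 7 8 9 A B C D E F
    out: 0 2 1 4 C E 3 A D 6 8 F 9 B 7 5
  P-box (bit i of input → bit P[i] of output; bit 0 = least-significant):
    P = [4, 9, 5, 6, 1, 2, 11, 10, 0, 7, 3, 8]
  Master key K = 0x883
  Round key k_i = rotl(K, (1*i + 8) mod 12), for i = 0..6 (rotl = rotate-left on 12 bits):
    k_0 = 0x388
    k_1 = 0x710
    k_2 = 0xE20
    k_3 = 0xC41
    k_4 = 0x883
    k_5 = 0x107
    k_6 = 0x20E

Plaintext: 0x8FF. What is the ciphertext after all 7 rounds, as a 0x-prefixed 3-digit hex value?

0x254

s_0 = plaintext = 0x8FF
s_1 = Round(s_0, k_0) = 0xAB3
s_2 = Round(s_1, k_1) = 0xA36
s_3 = Round(s_2, k_2) = 0x530
s_4 = Round(s_3, k_3) = 0x5C9
s_5 = Round(s_4, k_4) = 0xF29
s_6 = Round(s_5, k_5) = 0x32C
s_7 = Round(s_6, k_6) = 0x254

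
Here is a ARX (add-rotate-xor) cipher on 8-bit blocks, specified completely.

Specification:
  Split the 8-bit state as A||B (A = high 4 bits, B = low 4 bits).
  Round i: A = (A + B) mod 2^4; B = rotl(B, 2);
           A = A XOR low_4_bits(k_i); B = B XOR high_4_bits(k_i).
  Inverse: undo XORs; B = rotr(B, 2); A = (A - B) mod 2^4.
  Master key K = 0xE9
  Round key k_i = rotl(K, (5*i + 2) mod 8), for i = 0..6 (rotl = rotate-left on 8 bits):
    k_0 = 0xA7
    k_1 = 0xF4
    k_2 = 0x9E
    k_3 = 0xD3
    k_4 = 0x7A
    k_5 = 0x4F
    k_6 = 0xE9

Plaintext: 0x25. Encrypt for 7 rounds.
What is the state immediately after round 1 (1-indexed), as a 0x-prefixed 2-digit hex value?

s_0 = plaintext = 0x25
s_1 = Round(s_0, k_0) = 0x0F
s_2 = Round(s_1, k_1) = 0xB0
s_3 = Round(s_2, k_2) = 0x59
s_4 = Round(s_3, k_3) = 0xDB
s_5 = Round(s_4, k_4) = 0x29
s_6 = Round(s_5, k_5) = 0x42
s_7 = Round(s_6, k_6) = 0xF6

0x0F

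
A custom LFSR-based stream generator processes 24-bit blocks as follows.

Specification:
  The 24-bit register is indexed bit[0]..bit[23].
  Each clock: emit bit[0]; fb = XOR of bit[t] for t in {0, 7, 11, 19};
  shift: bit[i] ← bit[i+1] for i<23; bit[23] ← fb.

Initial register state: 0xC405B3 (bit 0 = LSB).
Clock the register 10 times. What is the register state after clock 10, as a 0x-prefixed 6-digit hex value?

reg_0 = 0xC405B3
clock 1: out=1, reg = 0x6202D9
clock 2: out=1, reg = 0x31016C
clock 3: out=0, reg = 0x1880B6
clock 4: out=0, reg = 0x0C405B
clock 5: out=1, reg = 0x06202D
clock 6: out=1, reg = 0x831016
clock 7: out=0, reg = 0x41880B
clock 8: out=1, reg = 0x20C405
clock 9: out=1, reg = 0x906202
clock 10: out=0, reg = 0x483101

0x483101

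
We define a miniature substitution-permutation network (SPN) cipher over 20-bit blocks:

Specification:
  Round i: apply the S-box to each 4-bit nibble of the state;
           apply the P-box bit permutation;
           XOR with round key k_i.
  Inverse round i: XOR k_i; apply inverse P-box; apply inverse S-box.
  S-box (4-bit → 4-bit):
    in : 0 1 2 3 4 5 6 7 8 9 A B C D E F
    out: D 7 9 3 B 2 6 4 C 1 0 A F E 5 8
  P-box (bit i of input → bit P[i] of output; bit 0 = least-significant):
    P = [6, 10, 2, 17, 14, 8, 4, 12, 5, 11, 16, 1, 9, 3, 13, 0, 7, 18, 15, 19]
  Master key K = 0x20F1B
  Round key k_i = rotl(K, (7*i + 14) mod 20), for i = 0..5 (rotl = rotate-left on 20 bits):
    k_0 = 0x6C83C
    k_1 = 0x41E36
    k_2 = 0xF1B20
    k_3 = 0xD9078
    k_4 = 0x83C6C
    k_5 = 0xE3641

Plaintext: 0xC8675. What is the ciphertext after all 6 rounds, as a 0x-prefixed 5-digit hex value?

s_0 = plaintext = 0xC8675
s_1 = Round(s_0, k_0) = 0xB64AD
s_2 = Round(s_1, k_1) = 0xA3218
s_3 = Round(s_2, k_2) = 0xD581E
s_4 = Round(s_3, k_3) = 0x05126
s_5 = Round(s_4, k_4) = 0x1E0C0
s_6 = Round(s_5, k_5) = 0x9C5B7

0x9C5B7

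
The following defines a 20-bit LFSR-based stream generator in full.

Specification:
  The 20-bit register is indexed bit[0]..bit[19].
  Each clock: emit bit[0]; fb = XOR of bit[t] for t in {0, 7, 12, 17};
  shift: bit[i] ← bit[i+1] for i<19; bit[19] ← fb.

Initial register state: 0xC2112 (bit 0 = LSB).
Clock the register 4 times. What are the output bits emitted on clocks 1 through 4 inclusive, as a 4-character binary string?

reg_0 = 0xC2112
clock 1: out=0, reg = 0x61089
clock 2: out=1, reg = 0x30844
clock 3: out=0, reg = 0x98422
clock 4: out=0, reg = 0x4C211

0100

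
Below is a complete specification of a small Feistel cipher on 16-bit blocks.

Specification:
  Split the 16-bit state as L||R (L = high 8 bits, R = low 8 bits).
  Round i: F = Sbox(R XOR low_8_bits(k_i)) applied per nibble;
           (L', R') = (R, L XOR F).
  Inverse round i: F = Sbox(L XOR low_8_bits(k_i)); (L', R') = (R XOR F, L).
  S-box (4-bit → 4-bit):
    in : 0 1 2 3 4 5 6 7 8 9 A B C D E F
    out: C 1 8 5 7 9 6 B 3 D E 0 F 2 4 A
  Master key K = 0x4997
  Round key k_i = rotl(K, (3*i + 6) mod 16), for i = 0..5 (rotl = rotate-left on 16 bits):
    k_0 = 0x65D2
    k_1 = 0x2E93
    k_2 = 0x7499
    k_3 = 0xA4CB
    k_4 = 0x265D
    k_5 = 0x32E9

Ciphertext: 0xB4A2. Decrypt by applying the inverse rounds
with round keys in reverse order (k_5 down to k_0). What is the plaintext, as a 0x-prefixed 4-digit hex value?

0xEB5B

s_0 = ciphertext = 0xB4A2
s_1 = InvRound(s_0, k_5) = 0x30B4
s_2 = InvRound(s_1, k_4) = 0xD630
s_3 = InvRound(s_2, k_3) = 0x22D6
s_4 = InvRound(s_3, k_2) = 0xD622
s_5 = InvRound(s_4, k_1) = 0x5BD6
s_6 = InvRound(s_5, k_0) = 0xEB5B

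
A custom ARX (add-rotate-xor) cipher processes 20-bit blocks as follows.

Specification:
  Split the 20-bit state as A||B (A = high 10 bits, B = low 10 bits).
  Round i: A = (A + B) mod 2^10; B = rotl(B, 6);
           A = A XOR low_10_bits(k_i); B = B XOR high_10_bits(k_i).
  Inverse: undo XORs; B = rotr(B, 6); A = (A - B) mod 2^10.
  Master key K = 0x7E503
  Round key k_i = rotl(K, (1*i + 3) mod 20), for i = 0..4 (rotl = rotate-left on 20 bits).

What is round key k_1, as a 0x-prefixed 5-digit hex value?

0xE5037

K = 0x7E503
k_0 = rotl(K, (1*0+3) mod 20) = rotl(K, 3) = 0xF281B
k_1 = rotl(K, (1*1+3) mod 20) = rotl(K, 4) = 0xE5037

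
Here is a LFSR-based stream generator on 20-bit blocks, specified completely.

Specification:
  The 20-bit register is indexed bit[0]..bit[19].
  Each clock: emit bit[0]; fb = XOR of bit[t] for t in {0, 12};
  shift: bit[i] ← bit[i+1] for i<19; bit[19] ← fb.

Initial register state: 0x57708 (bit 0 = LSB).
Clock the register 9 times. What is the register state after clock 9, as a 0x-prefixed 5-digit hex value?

reg_0 = 0x57708
clock 1: out=0, reg = 0xABB84
clock 2: out=0, reg = 0xD5DC2
clock 3: out=0, reg = 0xEAEE1
clock 4: out=1, reg = 0xF5770
clock 5: out=0, reg = 0xFABB8
clock 6: out=0, reg = 0x7D5DC
clock 7: out=0, reg = 0xBEAEE
clock 8: out=0, reg = 0x5F577
clock 9: out=1, reg = 0x2FABB

0x2FABB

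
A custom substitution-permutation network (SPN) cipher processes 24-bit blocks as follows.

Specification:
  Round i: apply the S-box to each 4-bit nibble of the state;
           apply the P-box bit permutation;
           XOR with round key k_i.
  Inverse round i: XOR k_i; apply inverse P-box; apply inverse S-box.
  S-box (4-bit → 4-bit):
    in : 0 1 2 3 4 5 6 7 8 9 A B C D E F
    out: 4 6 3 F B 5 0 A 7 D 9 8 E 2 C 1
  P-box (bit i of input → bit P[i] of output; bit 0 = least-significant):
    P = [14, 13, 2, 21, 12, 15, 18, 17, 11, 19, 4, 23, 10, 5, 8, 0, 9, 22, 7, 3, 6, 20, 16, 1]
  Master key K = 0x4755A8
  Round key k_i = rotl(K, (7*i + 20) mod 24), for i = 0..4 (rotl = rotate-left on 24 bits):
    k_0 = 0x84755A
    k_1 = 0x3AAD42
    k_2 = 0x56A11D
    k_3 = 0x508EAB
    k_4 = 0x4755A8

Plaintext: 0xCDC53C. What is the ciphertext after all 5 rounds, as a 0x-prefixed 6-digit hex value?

0x5C493D

s_0 = plaintext = 0xCDC53C
s_1 = Round(s_0, k_0) = 0xF3CC6D
s_2 = Round(s_1, k_1) = 0xF28EBB
s_3 = Round(s_2, k_2) = 0xB4A66D
s_4 = Round(s_3, k_3) = 0x10A8A0
s_5 = Round(s_4, k_4) = 0x5C493D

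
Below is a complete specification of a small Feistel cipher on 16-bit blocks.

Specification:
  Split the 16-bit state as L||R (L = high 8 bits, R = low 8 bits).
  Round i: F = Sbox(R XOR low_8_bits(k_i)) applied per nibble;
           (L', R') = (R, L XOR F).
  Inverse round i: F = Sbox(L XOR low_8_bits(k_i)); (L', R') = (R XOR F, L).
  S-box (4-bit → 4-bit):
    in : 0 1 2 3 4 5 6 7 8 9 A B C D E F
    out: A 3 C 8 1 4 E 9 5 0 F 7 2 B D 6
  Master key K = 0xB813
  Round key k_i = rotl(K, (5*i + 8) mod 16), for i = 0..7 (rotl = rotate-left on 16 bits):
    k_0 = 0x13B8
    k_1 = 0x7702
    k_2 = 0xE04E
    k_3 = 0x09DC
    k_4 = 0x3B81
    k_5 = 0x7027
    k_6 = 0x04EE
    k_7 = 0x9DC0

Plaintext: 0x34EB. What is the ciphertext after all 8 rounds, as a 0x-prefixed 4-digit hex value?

s_0 = plaintext = 0x34EB
s_1 = Round(s_0, k_0) = 0xEB7C
s_2 = Round(s_1, k_1) = 0x7C76
s_3 = Round(s_2, k_2) = 0x76F9
s_4 = Round(s_3, k_3) = 0xF9B2
s_5 = Round(s_4, k_4) = 0xB271
s_6 = Round(s_5, k_5) = 0x71FC
s_7 = Round(s_6, k_6) = 0xFC4D
s_8 = Round(s_7, k_7) = 0x4DA7

0x4DA7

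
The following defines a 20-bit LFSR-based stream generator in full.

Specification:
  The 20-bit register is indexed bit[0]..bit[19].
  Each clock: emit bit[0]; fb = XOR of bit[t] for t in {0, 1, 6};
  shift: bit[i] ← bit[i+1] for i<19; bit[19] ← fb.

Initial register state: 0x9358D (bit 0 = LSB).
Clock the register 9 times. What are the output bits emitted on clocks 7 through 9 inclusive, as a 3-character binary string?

011

reg_0 = 0x9358D
clock 1: out=1, reg = 0xC9AC6
clock 2: out=0, reg = 0x64D63
clock 3: out=1, reg = 0xB26B1
clock 4: out=1, reg = 0xD9358
clock 5: out=0, reg = 0xEC9AC
clock 6: out=0, reg = 0x764D6
clock 7: out=0, reg = 0x3B26B
clock 8: out=1, reg = 0x9D935
clock 9: out=1, reg = 0xCEC9A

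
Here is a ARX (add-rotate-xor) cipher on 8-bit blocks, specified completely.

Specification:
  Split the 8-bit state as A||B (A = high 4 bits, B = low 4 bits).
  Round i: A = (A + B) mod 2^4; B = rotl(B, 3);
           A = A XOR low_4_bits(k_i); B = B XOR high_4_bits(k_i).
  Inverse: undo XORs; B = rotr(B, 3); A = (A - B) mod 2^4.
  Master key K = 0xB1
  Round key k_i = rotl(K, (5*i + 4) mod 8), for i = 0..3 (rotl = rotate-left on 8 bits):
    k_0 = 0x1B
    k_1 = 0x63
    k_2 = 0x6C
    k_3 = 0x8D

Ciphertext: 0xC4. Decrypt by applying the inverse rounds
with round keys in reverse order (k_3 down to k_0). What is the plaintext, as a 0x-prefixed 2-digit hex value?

s_0 = ciphertext = 0xC4
s_1 = InvRound(s_0, k_3) = 0x89
s_2 = InvRound(s_1, k_2) = 0x5F
s_3 = InvRound(s_2, k_1) = 0x33
s_4 = InvRound(s_3, k_0) = 0x44

0x44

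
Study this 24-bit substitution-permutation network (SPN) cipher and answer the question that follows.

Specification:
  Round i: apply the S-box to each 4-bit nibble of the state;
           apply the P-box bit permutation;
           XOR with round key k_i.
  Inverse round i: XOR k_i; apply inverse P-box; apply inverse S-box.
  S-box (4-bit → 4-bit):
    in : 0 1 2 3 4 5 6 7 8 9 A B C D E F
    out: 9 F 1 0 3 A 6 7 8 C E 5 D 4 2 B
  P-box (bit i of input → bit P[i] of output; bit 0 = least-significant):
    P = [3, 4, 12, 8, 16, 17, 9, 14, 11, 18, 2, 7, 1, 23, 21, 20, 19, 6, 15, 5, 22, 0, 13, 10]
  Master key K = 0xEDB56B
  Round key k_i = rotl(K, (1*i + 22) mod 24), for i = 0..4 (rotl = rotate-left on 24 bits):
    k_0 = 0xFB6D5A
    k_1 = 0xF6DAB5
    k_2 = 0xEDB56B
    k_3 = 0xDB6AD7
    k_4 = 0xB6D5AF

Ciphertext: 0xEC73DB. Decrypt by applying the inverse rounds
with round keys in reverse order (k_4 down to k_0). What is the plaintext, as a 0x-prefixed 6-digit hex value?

0xC6B98B

s_0 = ciphertext = 0xEC73DB
s_1 = InvRound(s_0, k_4) = 0xC18D6E
s_2 = InvRound(s_1, k_3) = 0xAC88AF
s_3 = InvRound(s_2, k_2) = 0xCE3C29
s_4 = InvRound(s_3, k_1) = 0x9B9994
s_5 = InvRound(s_4, k_0) = 0xC6B98B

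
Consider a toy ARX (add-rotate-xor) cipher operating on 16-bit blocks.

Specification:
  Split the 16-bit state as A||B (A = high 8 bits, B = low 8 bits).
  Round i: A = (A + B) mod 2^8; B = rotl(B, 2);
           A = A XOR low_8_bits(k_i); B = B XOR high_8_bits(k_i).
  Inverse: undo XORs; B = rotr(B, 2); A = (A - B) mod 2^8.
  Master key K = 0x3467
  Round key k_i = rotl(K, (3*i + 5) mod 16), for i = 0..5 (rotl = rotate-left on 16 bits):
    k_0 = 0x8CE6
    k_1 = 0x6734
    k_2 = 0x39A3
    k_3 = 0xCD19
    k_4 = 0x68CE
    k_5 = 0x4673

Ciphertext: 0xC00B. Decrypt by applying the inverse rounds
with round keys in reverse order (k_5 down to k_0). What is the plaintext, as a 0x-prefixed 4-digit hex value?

s_0 = ciphertext = 0xC00B
s_1 = InvRound(s_0, k_5) = 0x6053
s_2 = InvRound(s_1, k_4) = 0xE0CE
s_3 = InvRound(s_2, k_3) = 0x39C0
s_4 = InvRound(s_3, k_2) = 0x1C7E
s_5 = InvRound(s_4, k_1) = 0xE246
s_6 = InvRound(s_5, k_0) = 0x52B2

0x52B2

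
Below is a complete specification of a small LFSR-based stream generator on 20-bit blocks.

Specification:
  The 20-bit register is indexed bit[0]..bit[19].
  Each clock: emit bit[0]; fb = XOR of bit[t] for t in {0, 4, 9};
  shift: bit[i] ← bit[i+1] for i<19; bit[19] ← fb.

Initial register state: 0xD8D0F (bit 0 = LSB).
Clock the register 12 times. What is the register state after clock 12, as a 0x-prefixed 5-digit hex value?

0xB19D8

reg_0 = 0xD8D0F
clock 1: out=1, reg = 0xEC687
clock 2: out=1, reg = 0x76343
clock 3: out=1, reg = 0x3B1A1
clock 4: out=1, reg = 0x9D8D0
clock 5: out=0, reg = 0xCEC68
clock 6: out=0, reg = 0x67634
clock 7: out=0, reg = 0x33B1A
clock 8: out=0, reg = 0x19D8D
clock 9: out=1, reg = 0x8CEC6
clock 10: out=0, reg = 0xC6763
clock 11: out=1, reg = 0x633B1
clock 12: out=1, reg = 0xB19D8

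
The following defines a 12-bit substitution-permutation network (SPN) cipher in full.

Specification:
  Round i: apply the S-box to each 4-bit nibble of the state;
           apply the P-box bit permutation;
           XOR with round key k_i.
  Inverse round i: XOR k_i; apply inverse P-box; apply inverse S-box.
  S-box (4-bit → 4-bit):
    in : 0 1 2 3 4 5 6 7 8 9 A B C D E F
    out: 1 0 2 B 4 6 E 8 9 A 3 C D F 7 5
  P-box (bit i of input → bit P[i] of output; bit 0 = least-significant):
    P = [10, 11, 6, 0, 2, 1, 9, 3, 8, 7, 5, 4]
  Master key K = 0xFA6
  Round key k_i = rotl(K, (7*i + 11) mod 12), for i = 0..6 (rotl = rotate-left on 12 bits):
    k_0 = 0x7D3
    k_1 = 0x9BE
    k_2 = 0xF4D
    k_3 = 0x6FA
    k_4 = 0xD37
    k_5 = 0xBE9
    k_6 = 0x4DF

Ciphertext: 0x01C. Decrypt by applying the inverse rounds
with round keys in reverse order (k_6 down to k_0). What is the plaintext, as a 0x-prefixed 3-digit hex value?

s_0 = ciphertext = 0x01C
s_1 = InvRound(s_0, k_6) = 0x22C
s_2 = InvRound(s_1, k_5) = 0xA06
s_3 = InvRound(s_2, k_4) = 0xC48
s_4 = InvRound(s_3, k_3) = 0x652
s_5 = InvRound(s_4, k_2) = 0x839
s_6 = InvRound(s_5, k_1) = 0xAA7
s_7 = InvRound(s_6, k_0) = 0xC0E

0xC0E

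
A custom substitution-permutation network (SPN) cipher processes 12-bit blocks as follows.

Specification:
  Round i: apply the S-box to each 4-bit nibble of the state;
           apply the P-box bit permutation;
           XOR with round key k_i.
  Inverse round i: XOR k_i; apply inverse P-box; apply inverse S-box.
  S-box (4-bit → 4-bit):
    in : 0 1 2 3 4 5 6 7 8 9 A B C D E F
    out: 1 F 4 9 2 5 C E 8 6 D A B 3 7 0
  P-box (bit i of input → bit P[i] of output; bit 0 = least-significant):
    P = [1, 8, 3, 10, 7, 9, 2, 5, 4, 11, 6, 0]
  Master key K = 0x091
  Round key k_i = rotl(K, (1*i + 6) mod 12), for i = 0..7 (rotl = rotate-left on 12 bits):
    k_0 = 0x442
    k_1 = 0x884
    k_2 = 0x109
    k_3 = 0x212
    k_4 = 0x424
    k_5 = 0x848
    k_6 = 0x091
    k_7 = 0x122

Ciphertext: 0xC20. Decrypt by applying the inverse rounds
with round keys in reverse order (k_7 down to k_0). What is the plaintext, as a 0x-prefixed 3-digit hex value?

0xBE3

s_0 = ciphertext = 0xC20
s_1 = InvRound(s_0, k_7) = 0x4FC
s_2 = InvRound(s_1, k_6) = 0x666
s_3 = InvRound(s_2, k_5) = 0x47A
s_4 = InvRound(s_3, k_4) = 0x525
s_5 = InvRound(s_4, k_3) = 0x37C
s_6 = InvRound(s_5, k_2) = 0xA7F
s_7 = InvRound(s_6, k_1) = 0xAC5
s_8 = InvRound(s_7, k_0) = 0xBE3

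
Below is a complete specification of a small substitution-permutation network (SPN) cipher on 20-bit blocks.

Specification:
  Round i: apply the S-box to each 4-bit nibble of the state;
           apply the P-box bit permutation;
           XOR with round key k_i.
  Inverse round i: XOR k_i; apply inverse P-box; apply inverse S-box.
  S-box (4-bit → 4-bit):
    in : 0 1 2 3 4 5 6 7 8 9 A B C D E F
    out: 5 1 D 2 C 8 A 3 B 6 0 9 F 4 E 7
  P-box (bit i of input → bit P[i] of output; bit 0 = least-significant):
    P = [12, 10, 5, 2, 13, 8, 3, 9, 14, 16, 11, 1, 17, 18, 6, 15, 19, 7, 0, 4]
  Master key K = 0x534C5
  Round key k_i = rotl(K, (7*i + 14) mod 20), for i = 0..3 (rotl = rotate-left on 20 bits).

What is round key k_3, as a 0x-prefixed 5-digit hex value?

0x2A9A6

K = 0x534C5
k_0 = rotl(K, (7*0+14) mod 20) = rotl(K, 14) = 0x154D3
k_1 = rotl(K, (7*1+14) mod 20) = rotl(K, 1) = 0xA698A
k_2 = rotl(K, (7*2+14) mod 20) = rotl(K, 8) = 0x4C553
k_3 = rotl(K, (7*3+14) mod 20) = rotl(K, 15) = 0x2A9A6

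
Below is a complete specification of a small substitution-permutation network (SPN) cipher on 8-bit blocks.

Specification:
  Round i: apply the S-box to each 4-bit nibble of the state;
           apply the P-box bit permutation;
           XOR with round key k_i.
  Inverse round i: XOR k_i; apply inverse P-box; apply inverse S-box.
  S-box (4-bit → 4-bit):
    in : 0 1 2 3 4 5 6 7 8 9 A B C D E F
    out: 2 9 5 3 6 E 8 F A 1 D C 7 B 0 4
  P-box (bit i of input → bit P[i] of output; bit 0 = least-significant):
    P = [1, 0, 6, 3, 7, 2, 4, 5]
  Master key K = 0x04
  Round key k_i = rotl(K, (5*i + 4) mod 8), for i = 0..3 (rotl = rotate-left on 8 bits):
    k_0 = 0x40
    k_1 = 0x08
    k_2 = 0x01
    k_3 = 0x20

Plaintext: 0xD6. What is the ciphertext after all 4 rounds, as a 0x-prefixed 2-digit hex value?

0x1F

s_0 = plaintext = 0xD6
s_1 = Round(s_0, k_0) = 0xEC
s_2 = Round(s_1, k_1) = 0x4B
s_3 = Round(s_2, k_2) = 0x5D
s_4 = Round(s_3, k_3) = 0x1F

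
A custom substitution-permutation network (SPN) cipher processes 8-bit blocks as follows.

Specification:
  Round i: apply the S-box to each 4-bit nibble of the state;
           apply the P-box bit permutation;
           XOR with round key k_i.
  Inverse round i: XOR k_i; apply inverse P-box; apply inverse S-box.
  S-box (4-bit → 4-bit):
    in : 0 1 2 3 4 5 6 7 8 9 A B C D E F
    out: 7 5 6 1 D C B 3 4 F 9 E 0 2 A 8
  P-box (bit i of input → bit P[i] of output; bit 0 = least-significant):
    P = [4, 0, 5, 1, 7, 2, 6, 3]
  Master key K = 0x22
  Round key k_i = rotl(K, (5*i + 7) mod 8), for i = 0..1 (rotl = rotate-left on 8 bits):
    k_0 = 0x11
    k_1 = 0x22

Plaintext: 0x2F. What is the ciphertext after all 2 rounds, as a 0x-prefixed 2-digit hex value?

s_0 = plaintext = 0x2F
s_1 = Round(s_0, k_0) = 0x57
s_2 = Round(s_1, k_1) = 0x7B

0x7B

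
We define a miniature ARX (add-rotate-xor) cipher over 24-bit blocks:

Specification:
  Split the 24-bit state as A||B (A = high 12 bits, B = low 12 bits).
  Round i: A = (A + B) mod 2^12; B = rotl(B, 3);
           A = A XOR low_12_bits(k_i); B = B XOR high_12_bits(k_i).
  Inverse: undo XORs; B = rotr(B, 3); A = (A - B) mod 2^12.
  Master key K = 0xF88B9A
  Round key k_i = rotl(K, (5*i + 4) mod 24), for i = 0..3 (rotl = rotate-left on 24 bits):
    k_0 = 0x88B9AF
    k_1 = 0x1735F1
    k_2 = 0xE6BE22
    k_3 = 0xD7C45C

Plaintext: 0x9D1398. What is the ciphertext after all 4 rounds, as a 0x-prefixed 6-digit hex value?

0x1DE66F

s_0 = plaintext = 0x9D1398
s_1 = Round(s_0, k_0) = 0x4C644A
s_2 = Round(s_1, k_1) = 0xCE1321
s_3 = Round(s_2, k_2) = 0xE20762
s_4 = Round(s_3, k_3) = 0x1DE66F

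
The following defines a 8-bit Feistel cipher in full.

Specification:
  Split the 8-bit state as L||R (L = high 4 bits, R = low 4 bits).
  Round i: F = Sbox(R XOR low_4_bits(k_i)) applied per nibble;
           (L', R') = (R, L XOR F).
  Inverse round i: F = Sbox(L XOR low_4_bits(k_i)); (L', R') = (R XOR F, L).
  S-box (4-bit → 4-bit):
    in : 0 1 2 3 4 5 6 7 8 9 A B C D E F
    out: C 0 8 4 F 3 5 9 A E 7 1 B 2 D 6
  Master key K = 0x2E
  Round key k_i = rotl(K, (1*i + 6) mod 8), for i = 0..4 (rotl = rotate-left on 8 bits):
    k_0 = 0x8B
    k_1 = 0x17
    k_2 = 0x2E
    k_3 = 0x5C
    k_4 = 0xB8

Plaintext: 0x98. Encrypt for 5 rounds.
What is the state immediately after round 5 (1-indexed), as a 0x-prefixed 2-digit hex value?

0xF4

s_0 = plaintext = 0x98
s_1 = Round(s_0, k_0) = 0x8D
s_2 = Round(s_1, k_1) = 0xDF
s_3 = Round(s_2, k_2) = 0xFD
s_4 = Round(s_3, k_3) = 0xDF
s_5 = Round(s_4, k_4) = 0xF4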